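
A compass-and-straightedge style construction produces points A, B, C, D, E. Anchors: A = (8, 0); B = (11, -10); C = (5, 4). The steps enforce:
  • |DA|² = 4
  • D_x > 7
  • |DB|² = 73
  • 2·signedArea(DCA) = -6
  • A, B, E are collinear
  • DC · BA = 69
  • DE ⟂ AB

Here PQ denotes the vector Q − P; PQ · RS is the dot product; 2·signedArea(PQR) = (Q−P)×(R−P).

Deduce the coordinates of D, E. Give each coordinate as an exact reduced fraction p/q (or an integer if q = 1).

1. D_x = 8  [2·signedArea(DCA) = -6 ∩ DC · BA = 69]
2. D_y = -2  [2·signedArea(DCA) = -6 ∩ DC · BA = 69]
   → D = (8, -2)
3. E_x = 932/109  [A, B, E are collinear ∩ DE ⟂ AB]
4. E_y = -200/109  [A, B, E are collinear ∩ DE ⟂ AB]
   → E = (932/109, -200/109)

D = (8, -2)
E = (932/109, -200/109)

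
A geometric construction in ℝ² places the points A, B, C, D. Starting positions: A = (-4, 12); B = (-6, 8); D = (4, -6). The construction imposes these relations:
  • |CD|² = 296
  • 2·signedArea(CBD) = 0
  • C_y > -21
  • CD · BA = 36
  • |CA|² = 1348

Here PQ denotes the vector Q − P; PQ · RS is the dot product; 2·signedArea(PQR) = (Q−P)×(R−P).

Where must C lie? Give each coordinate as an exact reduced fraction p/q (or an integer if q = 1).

1. C_x = 14  [2·signedArea(CBD) = 0 ∩ CD · BA = 36]
2. C_y = -20  [2·signedArea(CBD) = 0 ∩ CD · BA = 36]
   → C = (14, -20)

C = (14, -20)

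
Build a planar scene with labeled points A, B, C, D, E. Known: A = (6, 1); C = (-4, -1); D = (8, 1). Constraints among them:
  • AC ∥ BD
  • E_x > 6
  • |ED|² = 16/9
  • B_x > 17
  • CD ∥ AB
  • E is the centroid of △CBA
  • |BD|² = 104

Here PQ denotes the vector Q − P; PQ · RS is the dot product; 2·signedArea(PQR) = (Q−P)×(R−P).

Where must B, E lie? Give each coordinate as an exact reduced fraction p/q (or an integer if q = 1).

B = (18, 3)
E = (20/3, 1)

1. B_x = 18  [AC ∥ BD ∩ CD ∥ AB]
2. B_y = 3  [AC ∥ BD ∩ CD ∥ AB]
   → B = (18, 3)
3. E_x = 20/3  [E is the centroid of △CBA]
4. E_y = 1  [E is the centroid of △CBA]
   → E = (20/3, 1)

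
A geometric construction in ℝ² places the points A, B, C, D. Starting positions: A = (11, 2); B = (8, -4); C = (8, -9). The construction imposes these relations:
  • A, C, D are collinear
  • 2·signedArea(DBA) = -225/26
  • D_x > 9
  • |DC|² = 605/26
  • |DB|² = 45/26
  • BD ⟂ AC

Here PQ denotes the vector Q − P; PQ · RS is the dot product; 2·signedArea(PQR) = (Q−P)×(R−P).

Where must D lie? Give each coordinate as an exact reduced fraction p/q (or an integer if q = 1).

D = (241/26, -113/26)

1. D_x = 241/26  [A, C, D are collinear ∩ BD ⟂ AC]
2. D_y = -113/26  [A, C, D are collinear ∩ BD ⟂ AC]
   → D = (241/26, -113/26)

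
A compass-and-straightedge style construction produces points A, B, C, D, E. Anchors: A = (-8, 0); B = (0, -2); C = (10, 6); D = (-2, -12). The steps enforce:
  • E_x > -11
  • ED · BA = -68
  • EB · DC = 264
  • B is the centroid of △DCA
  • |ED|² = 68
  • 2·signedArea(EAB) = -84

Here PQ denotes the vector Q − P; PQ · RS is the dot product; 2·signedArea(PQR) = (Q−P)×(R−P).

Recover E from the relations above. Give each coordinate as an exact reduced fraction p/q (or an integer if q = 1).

1. E_x = -10  [EB · DC = 264 ∩ ED · BA = -68]
2. E_y = -10  [EB · DC = 264 ∩ ED · BA = -68]
   → E = (-10, -10)

E = (-10, -10)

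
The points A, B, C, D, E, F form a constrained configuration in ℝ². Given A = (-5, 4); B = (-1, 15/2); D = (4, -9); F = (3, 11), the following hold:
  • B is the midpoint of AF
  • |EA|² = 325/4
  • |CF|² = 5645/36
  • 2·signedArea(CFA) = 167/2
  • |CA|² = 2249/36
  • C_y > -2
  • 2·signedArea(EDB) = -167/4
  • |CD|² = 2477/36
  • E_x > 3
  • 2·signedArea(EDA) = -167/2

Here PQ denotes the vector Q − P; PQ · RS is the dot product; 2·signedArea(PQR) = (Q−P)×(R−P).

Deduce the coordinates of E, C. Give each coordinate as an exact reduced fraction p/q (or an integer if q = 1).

1. E_x = 7/2  [2·signedArea(EDA) = -167/2 ∩ 2·signedArea(EDB) = -167/4]
2. E_y = 1  [2·signedArea(EDA) = -167/2 ∩ 2·signedArea(EDB) = -167/4]
   → E = (7/2, 1)
3. C_x = 5/6  [line 7·x + -8·y + -33/2 = 0 ∩ |CA|² = 2249/36]
4. C_y = -4/3  [line 7·x + -8·y + -33/2 = 0 ∩ |CA|² = 2249/36]
   → C = (5/6, -4/3)

C = (5/6, -4/3)
E = (7/2, 1)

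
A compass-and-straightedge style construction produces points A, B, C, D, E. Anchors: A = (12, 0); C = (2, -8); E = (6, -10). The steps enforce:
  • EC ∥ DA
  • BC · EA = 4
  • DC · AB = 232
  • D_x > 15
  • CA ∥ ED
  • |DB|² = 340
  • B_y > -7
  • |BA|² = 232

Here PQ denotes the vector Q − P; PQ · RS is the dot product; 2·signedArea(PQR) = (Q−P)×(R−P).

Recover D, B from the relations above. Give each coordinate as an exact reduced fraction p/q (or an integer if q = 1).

1. D_x = 16  [EC ∥ DA ∩ CA ∥ ED]
2. D_y = -2  [EC ∥ DA ∩ CA ∥ ED]
   → D = (16, -2)
3. B_x = -2  [BC · EA = 4 ∩ DC · AB = 232]
4. B_y = -6  [BC · EA = 4 ∩ DC · AB = 232]
   → B = (-2, -6)

B = (-2, -6)
D = (16, -2)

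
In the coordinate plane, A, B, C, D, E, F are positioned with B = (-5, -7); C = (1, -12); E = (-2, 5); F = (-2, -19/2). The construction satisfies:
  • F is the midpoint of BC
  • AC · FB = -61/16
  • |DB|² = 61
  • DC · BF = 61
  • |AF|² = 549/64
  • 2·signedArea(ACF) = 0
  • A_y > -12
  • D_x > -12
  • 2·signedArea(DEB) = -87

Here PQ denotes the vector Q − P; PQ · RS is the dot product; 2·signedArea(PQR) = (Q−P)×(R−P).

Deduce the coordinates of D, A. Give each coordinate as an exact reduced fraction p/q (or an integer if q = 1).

A = (1/4, -91/8)
D = (-11, -2)

1. D_x = -11  [DC · BF = 61 ∩ 2·signedArea(DEB) = -87]
2. D_y = -2  [DC · BF = 61 ∩ 2·signedArea(DEB) = -87]
   → D = (-11, -2)
3. A_x = 1/4  [2·signedArea(ACF) = 0 ∩ AC · FB = -61/16]
4. A_y = -91/8  [2·signedArea(ACF) = 0 ∩ AC · FB = -61/16]
   → A = (1/4, -91/8)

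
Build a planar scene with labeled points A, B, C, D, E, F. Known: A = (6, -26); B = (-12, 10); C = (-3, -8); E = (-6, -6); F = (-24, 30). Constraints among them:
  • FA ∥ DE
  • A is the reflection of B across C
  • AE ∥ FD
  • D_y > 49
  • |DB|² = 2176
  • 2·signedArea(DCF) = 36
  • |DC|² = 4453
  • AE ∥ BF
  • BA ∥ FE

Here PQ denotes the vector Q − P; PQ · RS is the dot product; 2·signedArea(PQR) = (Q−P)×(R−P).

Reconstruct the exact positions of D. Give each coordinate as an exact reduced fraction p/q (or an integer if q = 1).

D = (-36, 50)

1. D_x = -36  [FA ∥ DE ∩ AE ∥ FD]
2. D_y = 50  [FA ∥ DE ∩ AE ∥ FD]
   → D = (-36, 50)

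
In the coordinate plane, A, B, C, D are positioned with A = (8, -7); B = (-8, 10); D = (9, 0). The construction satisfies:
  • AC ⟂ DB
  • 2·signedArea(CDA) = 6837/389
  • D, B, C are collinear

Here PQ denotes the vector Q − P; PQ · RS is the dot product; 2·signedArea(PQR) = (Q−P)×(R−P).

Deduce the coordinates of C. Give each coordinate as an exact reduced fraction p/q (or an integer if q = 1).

C = (4402/389, -530/389)

1. C_x = 4402/389  [D, B, C are collinear ∩ AC ⟂ DB]
2. C_y = -530/389  [D, B, C are collinear ∩ AC ⟂ DB]
   → C = (4402/389, -530/389)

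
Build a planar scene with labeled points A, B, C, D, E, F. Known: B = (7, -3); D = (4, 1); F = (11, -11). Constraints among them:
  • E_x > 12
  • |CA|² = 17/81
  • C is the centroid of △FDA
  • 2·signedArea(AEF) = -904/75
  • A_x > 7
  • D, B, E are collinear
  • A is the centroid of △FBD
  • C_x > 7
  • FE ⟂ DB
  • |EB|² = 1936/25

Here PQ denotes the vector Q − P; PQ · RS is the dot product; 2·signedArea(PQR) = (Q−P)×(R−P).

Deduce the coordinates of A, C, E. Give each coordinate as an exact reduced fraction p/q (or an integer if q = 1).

A = (22/3, -13/3)
C = (67/9, -43/9)
E = (307/25, -251/25)

1. A_x = 22/3  [A is the centroid of △FBD]
2. A_y = -13/3  [A is the centroid of △FBD]
   → A = (22/3, -13/3)
3. C_x = 67/9  [C is the centroid of △FDA]
4. C_y = -43/9  [C is the centroid of △FDA]
   → C = (67/9, -43/9)
5. E_x = 307/25  [D, B, E are collinear ∩ FE ⟂ DB]
6. E_y = -251/25  [D, B, E are collinear ∩ FE ⟂ DB]
   → E = (307/25, -251/25)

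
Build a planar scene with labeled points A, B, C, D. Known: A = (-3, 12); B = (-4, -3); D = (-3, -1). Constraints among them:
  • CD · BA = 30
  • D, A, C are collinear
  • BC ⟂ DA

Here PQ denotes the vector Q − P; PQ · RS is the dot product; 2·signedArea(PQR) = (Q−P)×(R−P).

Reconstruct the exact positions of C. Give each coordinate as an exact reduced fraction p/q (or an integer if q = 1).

1. C_x = -3  [D, A, C are collinear ∩ BC ⟂ DA]
2. C_y = -3  [D, A, C are collinear ∩ BC ⟂ DA]
   → C = (-3, -3)

C = (-3, -3)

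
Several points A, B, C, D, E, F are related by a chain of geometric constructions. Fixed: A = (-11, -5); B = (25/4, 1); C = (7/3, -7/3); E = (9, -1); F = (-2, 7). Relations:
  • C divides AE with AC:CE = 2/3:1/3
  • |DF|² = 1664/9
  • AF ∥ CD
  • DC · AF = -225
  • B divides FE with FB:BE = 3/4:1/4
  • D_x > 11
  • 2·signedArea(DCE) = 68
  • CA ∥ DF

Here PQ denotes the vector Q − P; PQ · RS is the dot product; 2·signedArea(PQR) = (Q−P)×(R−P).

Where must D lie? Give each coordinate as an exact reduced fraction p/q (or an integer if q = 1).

1. D_x = 34/3  [CA ∥ DF ∩ AF ∥ CD]
2. D_y = 29/3  [CA ∥ DF ∩ AF ∥ CD]
   → D = (34/3, 29/3)

D = (34/3, 29/3)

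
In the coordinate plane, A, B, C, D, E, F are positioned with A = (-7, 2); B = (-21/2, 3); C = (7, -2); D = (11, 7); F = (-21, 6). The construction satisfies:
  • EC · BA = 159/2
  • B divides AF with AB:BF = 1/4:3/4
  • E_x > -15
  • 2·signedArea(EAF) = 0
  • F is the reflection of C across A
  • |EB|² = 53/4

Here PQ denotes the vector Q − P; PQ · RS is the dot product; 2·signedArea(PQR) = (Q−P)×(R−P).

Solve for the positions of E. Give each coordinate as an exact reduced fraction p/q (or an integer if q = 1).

1. E_x = -14  [2·signedArea(EAF) = 0 ∩ EC · BA = 159/2]
2. E_y = 4  [2·signedArea(EAF) = 0 ∩ EC · BA = 159/2]
   → E = (-14, 4)

E = (-14, 4)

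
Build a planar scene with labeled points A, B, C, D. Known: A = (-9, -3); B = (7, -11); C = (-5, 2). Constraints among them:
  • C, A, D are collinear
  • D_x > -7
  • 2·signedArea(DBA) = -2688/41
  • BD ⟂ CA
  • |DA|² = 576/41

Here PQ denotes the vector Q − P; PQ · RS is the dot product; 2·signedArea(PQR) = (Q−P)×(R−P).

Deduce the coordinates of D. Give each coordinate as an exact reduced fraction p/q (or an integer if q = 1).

1. D_x = -273/41  [C, A, D are collinear ∩ BD ⟂ CA]
2. D_y = -3/41  [C, A, D are collinear ∩ BD ⟂ CA]
   → D = (-273/41, -3/41)

D = (-273/41, -3/41)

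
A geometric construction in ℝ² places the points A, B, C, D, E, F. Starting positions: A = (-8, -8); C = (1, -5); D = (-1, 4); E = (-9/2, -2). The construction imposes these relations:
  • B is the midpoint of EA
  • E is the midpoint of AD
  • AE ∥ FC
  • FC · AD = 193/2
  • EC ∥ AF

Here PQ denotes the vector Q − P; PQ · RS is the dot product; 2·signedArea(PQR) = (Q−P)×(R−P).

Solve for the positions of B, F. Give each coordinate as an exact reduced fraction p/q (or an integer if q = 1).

1. B_x = -25/4  [B is the midpoint of EA]
2. B_y = -5  [B is the midpoint of EA]
   → B = (-25/4, -5)
3. F_x = -5/2  [AE ∥ FC ∩ EC ∥ AF]
4. F_y = -11  [AE ∥ FC ∩ EC ∥ AF]
   → F = (-5/2, -11)

B = (-25/4, -5)
F = (-5/2, -11)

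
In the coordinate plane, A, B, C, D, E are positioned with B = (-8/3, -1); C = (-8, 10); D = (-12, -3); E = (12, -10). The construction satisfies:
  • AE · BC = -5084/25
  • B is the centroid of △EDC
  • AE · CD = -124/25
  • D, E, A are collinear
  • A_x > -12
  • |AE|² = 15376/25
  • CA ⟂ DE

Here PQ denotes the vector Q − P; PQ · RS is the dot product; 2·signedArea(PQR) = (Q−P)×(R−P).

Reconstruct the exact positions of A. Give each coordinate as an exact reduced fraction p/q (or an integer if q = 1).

A = (-1476/125, -382/125)

1. A_x = -1476/125  [D, E, A are collinear ∩ CA ⟂ DE]
2. A_y = -382/125  [D, E, A are collinear ∩ CA ⟂ DE]
   → A = (-1476/125, -382/125)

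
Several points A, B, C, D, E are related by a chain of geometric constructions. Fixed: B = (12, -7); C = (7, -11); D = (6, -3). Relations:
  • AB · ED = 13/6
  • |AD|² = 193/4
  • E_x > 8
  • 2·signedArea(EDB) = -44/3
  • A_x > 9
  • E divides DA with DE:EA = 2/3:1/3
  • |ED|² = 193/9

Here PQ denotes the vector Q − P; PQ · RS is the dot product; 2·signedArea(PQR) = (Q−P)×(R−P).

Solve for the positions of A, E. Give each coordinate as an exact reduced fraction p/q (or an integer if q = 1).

A = (19/2, -9)
E = (25/3, -7)

1. E_x = 25/3  [line 4·x + 6·y + 26/3 = 0 ∩ |ED|² = 193/9]
2. E_y = -7  [line 4·x + 6·y + 26/3 = 0 ∩ |ED|² = 193/9]
   → E = (25/3, -7)
3. A_x = 19/2  [AB · ED = 13/6 ∩ E divides DA with DE:EA = 2/3:1/3]
4. A_y = -9  [AB · ED = 13/6 ∩ E divides DA with DE:EA = 2/3:1/3]
   → A = (19/2, -9)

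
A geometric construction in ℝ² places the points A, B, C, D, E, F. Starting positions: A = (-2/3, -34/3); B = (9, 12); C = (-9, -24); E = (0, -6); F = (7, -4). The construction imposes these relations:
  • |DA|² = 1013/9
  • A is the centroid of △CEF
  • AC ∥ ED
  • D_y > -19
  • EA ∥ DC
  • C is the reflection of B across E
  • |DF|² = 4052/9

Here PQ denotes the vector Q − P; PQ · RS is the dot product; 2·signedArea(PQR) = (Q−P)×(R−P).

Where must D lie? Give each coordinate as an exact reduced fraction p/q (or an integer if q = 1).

1. D_x = -25/3  [EA ∥ DC ∩ AC ∥ ED]
2. D_y = -56/3  [EA ∥ DC ∩ AC ∥ ED]
   → D = (-25/3, -56/3)

D = (-25/3, -56/3)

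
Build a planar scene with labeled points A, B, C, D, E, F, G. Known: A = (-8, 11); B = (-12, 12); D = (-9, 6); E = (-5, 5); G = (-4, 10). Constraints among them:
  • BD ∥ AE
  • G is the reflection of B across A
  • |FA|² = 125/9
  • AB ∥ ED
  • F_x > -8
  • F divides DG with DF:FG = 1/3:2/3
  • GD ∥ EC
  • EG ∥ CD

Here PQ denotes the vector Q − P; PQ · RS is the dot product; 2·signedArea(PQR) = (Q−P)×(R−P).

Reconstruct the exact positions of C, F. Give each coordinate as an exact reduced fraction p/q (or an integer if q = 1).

C = (-10, 1)
F = (-22/3, 22/3)

1. C_x = -10  [EG ∥ CD ∩ GD ∥ EC]
2. C_y = 1  [EG ∥ CD ∩ GD ∥ EC]
   → C = (-10, 1)
3. F_x = -22/3  [F divides DG with DF:FG = 1/3:2/3]
4. F_y = 22/3  [F divides DG with DF:FG = 1/3:2/3]
   → F = (-22/3, 22/3)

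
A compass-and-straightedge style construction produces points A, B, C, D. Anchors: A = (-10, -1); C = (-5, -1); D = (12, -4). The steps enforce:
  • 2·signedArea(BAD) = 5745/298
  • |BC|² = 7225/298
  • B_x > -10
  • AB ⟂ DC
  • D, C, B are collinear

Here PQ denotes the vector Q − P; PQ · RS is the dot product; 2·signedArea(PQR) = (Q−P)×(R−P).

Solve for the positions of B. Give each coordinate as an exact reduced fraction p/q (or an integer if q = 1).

1. B_x = -2935/298  [D, C, B are collinear ∩ AB ⟂ DC]
2. B_y = -43/298  [D, C, B are collinear ∩ AB ⟂ DC]
   → B = (-2935/298, -43/298)

B = (-2935/298, -43/298)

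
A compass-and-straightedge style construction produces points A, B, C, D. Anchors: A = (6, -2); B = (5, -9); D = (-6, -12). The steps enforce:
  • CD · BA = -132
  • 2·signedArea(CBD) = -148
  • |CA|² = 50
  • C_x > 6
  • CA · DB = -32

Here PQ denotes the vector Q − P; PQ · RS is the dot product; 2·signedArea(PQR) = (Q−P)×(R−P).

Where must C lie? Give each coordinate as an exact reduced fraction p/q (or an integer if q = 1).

C = (7, 5)

1. C_x = 7  [CA · DB = -32 ∩ 2·signedArea(CBD) = -148]
2. C_y = 5  [CA · DB = -32 ∩ 2·signedArea(CBD) = -148]
   → C = (7, 5)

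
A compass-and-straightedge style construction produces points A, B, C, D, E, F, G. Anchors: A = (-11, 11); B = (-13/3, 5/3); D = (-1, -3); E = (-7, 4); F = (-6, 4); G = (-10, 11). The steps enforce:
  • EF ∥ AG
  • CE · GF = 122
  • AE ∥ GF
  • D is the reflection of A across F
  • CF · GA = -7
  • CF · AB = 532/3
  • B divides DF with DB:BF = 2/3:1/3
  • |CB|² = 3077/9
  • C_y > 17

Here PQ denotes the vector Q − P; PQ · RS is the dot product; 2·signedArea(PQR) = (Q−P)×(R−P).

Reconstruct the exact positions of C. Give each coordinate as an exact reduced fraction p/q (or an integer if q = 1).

1. C_x = -13  [CE · GF = 122 ∩ CF · AB = 532/3]
2. C_y = 18  [CE · GF = 122 ∩ CF · AB = 532/3]
   → C = (-13, 18)

C = (-13, 18)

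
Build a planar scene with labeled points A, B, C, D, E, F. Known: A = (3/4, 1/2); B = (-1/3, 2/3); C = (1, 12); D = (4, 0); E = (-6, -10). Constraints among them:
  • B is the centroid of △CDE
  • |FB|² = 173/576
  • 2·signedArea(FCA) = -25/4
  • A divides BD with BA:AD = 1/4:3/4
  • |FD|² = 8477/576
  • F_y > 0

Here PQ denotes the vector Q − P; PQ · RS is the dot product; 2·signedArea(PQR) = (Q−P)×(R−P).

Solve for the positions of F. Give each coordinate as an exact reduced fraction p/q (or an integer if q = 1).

1. F_x = 5/24  [line 23/2·x + -1/4·y + -9/4 = 0 ∩ |FD|² = 8477/576]
2. F_y = 7/12  [line 23/2·x + -1/4·y + -9/4 = 0 ∩ |FD|² = 8477/576]
   → F = (5/24, 7/12)

F = (5/24, 7/12)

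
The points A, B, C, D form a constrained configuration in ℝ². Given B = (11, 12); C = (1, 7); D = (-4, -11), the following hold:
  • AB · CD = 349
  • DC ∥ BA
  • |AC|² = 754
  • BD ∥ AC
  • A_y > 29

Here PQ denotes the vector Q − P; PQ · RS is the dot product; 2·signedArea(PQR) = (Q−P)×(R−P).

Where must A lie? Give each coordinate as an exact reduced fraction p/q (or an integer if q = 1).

1. A_x = 16  [BD ∥ AC ∩ DC ∥ BA]
2. A_y = 30  [BD ∥ AC ∩ DC ∥ BA]
   → A = (16, 30)

A = (16, 30)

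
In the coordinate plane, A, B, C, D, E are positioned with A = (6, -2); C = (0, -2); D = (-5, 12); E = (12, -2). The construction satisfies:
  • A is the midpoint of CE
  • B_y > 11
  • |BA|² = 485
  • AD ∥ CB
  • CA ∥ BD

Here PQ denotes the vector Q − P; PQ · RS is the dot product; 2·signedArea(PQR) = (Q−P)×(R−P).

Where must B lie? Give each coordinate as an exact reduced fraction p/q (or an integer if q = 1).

1. B_x = -11  [CA ∥ BD ∩ AD ∥ CB]
2. B_y = 12  [CA ∥ BD ∩ AD ∥ CB]
   → B = (-11, 12)

B = (-11, 12)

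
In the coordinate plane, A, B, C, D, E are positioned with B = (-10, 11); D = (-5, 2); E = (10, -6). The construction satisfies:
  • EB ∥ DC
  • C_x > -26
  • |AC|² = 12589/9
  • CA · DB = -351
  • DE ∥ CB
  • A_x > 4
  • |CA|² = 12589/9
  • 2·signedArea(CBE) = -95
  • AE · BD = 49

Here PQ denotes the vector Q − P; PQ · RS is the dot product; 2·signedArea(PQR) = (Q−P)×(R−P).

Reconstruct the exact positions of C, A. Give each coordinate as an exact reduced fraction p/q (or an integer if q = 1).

A = (5, -10/3)
C = (-25, 19)

1. C_x = -25  [DE ∥ CB ∩ EB ∥ DC]
2. C_y = 19  [DE ∥ CB ∩ EB ∥ DC]
   → C = (-25, 19)
3. A_x = 5  [line -5·x + 9·y + 55 = 0 ∩ |AC|² = 12589/9]
4. A_y = -10/3  [line -5·x + 9·y + 55 = 0 ∩ |AC|² = 12589/9]
   → A = (5, -10/3)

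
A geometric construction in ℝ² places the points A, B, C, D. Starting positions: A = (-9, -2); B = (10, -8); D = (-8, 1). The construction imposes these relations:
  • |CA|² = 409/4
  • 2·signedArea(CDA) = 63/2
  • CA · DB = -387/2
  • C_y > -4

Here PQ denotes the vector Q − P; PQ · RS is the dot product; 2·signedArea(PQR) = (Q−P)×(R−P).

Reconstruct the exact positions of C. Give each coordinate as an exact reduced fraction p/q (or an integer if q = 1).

C = (1, -7/2)

1. C_x = 1  [2·signedArea(CDA) = 63/2 ∩ CA · DB = -387/2]
2. C_y = -7/2  [2·signedArea(CDA) = 63/2 ∩ CA · DB = -387/2]
   → C = (1, -7/2)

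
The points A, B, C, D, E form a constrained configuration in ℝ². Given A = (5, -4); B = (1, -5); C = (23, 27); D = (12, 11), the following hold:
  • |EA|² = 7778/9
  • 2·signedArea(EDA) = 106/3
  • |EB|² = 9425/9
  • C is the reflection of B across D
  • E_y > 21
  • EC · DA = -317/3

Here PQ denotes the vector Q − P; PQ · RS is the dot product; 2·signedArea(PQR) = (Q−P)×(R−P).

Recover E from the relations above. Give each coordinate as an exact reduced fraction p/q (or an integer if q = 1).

1. E_x = 58/3  [EC · DA = -317/3 ∩ 2·signedArea(EDA) = 106/3]
2. E_y = 65/3  [EC · DA = -317/3 ∩ 2·signedArea(EDA) = 106/3]
   → E = (58/3, 65/3)

E = (58/3, 65/3)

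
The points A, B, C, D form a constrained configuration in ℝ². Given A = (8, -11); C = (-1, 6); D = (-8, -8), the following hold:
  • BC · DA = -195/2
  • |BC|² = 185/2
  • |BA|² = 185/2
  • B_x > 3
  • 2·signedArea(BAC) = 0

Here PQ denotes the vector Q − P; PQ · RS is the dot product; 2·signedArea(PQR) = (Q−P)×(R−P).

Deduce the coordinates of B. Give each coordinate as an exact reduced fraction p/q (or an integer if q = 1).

B = (7/2, -5/2)

1. B_x = 7/2  [2·signedArea(BAC) = 0 ∩ BC · DA = -195/2]
2. B_y = -5/2  [2·signedArea(BAC) = 0 ∩ BC · DA = -195/2]
   → B = (7/2, -5/2)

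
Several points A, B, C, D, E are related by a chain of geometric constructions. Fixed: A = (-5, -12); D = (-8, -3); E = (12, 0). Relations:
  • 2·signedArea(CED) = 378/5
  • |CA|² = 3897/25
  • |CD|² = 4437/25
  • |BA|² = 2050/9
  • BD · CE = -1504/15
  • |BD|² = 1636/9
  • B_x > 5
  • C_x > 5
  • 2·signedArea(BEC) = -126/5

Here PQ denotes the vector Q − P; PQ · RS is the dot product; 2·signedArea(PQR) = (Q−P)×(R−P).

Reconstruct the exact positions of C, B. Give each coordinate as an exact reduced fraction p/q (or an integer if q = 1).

B = (16/3, -1)
C = (26/5, -24/5)

1. C_x = 26/5  [line 3·x + -20·y + -558/5 = 0 ∩ |CA|² = 3897/25]
2. C_y = -24/5  [line 3·x + -20·y + -558/5 = 0 ∩ |CA|² = 3897/25]
   → C = (26/5, -24/5)
3. B_x = 16/3  [2·signedArea(BEC) = -126/5 ∩ BD · CE = -1504/15]
4. B_y = -1  [2·signedArea(BEC) = -126/5 ∩ BD · CE = -1504/15]
   → B = (16/3, -1)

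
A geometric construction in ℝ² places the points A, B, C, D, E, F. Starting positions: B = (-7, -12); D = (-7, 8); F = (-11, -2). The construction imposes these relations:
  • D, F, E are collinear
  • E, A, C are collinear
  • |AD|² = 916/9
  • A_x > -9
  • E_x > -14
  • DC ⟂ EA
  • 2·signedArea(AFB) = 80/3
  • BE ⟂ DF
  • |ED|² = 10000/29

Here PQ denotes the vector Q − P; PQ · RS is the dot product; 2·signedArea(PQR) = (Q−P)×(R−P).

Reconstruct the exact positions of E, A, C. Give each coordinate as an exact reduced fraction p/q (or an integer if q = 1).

1. E_x = -403/29  [D, F, E are collinear ∩ BE ⟂ DF]
2. E_y = -268/29  [D, F, E are collinear ∩ BE ⟂ DF]
   → E = (-403/29, -268/29)
3. A_x = -25/3  [line 10·x + 4·y + 274/3 = 0 ∩ |AD|² = 916/9]
4. A_y = -2  [line 10·x + 4·y + 274/3 = 0 ∩ |AD|² = 916/9]
   → A = (-25/3, -2)
5. C_x = -474523/157789  [E, A, C are collinear ∩ DC ⟂ EA]
6. C_y = 778312/157789  [E, A, C are collinear ∩ DC ⟂ EA]
   → C = (-474523/157789, 778312/157789)

A = (-25/3, -2)
C = (-474523/157789, 778312/157789)
E = (-403/29, -268/29)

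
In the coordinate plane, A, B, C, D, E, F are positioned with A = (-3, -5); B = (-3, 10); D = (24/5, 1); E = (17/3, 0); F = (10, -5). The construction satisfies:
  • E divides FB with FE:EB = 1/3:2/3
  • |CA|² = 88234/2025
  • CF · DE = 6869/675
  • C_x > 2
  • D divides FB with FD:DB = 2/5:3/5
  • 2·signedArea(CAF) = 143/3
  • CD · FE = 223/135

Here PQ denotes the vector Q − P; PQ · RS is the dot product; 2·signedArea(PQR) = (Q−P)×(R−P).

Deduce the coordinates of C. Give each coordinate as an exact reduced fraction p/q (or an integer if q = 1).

C = (112/45, -4/3)

1. C_x = 112/45  [CF · DE = 6869/675 ∩ 2·signedArea(CAF) = 143/3]
2. C_y = -4/3  [CF · DE = 6869/675 ∩ 2·signedArea(CAF) = 143/3]
   → C = (112/45, -4/3)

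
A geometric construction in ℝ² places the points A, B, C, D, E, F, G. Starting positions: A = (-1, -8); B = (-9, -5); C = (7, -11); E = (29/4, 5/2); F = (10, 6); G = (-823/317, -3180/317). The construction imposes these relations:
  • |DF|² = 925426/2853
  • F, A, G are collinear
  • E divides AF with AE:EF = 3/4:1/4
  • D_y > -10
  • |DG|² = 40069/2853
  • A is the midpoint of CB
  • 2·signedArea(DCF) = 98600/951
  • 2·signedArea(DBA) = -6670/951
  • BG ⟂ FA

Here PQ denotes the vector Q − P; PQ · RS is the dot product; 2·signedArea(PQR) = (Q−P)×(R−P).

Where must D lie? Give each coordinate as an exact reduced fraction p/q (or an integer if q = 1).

1. D_x = 1079/951  [2·signedArea(DCF) = 98600/951 ∩ 2·signedArea(DBA) = -6670/951]
2. D_y = -9203/951  [2·signedArea(DCF) = 98600/951 ∩ 2·signedArea(DBA) = -6670/951]
   → D = (1079/951, -9203/951)

D = (1079/951, -9203/951)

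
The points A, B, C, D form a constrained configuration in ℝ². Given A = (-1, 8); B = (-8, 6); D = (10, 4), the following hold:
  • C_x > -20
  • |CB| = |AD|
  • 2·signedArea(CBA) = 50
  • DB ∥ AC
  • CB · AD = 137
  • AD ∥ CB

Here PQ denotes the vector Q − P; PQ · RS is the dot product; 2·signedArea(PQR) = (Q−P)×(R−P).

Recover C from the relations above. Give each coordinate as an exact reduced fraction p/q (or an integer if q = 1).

C = (-19, 10)

1. C_x = -19  [AD ∥ CB ∩ DB ∥ AC]
2. C_y = 10  [AD ∥ CB ∩ DB ∥ AC]
   → C = (-19, 10)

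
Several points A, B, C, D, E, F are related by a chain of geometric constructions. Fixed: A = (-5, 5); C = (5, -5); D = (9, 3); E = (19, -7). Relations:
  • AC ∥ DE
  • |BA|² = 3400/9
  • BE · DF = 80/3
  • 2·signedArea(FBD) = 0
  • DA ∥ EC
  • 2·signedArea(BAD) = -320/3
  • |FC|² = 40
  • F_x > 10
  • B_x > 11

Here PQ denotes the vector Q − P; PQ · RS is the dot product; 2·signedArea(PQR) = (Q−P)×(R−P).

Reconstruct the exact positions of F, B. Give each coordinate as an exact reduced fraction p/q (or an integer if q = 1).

B = (35/3, -5)
F = (11, -3)

1. B_x = 35/3  [line 2·x + 14·y + 140/3 = 0 ∩ |BA|² = 3400/9]
2. B_y = -5  [line 2·x + 14·y + 140/3 = 0 ∩ |BA|² = 3400/9]
   → B = (35/3, -5)
3. F_x = 11  [2·signedArea(FBD) = 0 ∩ BE · DF = 80/3]
4. F_y = -3  [2·signedArea(FBD) = 0 ∩ BE · DF = 80/3]
   → F = (11, -3)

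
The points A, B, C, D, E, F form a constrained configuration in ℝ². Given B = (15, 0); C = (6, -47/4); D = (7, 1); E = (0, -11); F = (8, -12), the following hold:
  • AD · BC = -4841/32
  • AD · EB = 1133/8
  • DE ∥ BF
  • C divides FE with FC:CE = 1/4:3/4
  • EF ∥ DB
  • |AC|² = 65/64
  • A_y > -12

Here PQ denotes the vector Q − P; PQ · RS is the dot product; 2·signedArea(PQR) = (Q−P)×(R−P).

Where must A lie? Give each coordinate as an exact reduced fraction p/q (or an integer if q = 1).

A = (7, -95/8)

1. A_x = 7  [AD · BC = -4841/32 ∩ AD · EB = 1133/8]
2. A_y = -95/8  [AD · BC = -4841/32 ∩ AD · EB = 1133/8]
   → A = (7, -95/8)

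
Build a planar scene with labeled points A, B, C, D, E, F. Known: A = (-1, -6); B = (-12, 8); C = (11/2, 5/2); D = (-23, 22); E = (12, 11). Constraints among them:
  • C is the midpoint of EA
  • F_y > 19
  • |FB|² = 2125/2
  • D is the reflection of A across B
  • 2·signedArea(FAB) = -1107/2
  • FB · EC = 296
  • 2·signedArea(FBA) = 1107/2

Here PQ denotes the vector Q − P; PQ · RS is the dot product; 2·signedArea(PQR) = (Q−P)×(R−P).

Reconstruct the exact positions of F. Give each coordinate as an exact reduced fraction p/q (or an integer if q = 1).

1. F_x = 37/2  [2·signedArea(FBA) = 1107/2 ∩ FB · EC = 296]
2. F_y = 39/2  [2·signedArea(FBA) = 1107/2 ∩ FB · EC = 296]
   → F = (37/2, 39/2)

F = (37/2, 39/2)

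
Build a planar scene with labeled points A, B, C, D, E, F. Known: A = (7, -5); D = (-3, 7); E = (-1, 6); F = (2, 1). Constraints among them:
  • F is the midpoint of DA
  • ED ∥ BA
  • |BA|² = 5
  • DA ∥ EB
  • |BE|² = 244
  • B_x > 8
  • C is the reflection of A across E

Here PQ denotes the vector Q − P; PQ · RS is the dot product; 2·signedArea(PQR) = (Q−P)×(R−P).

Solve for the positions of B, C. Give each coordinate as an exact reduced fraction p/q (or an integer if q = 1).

B = (9, -6)
C = (-9, 17)

1. B_x = 9  [ED ∥ BA ∩ DA ∥ EB]
2. B_y = -6  [ED ∥ BA ∩ DA ∥ EB]
   → B = (9, -6)
3. C_x = -9  [C is the reflection of A across E]
4. C_y = 17  [C is the reflection of A across E]
   → C = (-9, 17)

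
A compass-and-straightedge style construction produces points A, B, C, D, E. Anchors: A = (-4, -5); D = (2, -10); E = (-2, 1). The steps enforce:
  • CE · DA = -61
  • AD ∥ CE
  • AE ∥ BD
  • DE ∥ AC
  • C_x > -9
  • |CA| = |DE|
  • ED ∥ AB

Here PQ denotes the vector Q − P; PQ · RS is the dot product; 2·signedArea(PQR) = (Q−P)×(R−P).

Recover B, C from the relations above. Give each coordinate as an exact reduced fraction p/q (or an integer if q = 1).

1. B_x = 0  [AE ∥ BD ∩ ED ∥ AB]
2. B_y = -16  [AE ∥ BD ∩ ED ∥ AB]
   → B = (0, -16)
3. C_x = -8  [AD ∥ CE ∩ DE ∥ AC]
4. C_y = 6  [AD ∥ CE ∩ DE ∥ AC]
   → C = (-8, 6)

B = (0, -16)
C = (-8, 6)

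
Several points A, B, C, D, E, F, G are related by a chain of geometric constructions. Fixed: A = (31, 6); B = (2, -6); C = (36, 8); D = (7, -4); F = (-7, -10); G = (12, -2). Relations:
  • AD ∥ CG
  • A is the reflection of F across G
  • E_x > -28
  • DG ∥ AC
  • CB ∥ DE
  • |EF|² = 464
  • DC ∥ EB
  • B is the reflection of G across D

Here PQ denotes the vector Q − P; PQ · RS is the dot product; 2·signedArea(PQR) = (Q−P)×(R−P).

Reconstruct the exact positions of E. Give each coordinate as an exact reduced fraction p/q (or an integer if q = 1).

1. E_x = -27  [DC ∥ EB ∩ CB ∥ DE]
2. E_y = -18  [DC ∥ EB ∩ CB ∥ DE]
   → E = (-27, -18)

E = (-27, -18)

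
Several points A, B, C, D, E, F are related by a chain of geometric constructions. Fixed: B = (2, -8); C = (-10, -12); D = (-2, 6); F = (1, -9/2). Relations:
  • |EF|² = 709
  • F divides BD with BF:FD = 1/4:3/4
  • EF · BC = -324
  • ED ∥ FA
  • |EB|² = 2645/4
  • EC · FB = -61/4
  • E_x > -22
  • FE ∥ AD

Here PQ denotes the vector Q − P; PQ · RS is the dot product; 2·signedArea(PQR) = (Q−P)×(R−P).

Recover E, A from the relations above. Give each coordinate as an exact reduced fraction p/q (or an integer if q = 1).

1. E_x = -21  [EF · BC = -324 ∩ EC · FB = -61/4]
2. E_y = -39/2  [EF · BC = -324 ∩ EC · FB = -61/4]
   → E = (-21, -39/2)
3. A_x = 20  [FE ∥ AD ∩ ED ∥ FA]
4. A_y = 21  [FE ∥ AD ∩ ED ∥ FA]
   → A = (20, 21)

A = (20, 21)
E = (-21, -39/2)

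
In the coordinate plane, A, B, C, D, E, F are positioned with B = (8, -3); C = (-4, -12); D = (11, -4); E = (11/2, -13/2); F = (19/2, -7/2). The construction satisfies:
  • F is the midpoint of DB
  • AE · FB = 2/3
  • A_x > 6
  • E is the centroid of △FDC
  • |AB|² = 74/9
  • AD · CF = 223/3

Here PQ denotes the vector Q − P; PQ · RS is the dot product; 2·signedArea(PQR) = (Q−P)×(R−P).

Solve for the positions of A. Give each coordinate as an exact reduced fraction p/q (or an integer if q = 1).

1. A_x = 19/3  [AE · FB = 2/3 ∩ AD · CF = 223/3]
2. A_y = -16/3  [AE · FB = 2/3 ∩ AD · CF = 223/3]
   → A = (19/3, -16/3)

A = (19/3, -16/3)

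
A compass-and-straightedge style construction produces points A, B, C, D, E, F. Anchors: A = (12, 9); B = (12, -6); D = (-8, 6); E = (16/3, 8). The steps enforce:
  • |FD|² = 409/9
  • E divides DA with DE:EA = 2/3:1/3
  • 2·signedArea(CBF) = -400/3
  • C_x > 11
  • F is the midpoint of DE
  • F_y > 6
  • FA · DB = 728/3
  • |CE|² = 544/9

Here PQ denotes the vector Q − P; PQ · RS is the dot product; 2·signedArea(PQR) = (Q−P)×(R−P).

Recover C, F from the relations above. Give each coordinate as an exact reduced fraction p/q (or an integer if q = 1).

1. F_x = -4/3  [F is the midpoint of DE]
2. F_y = 7  [F is the midpoint of DE]
   → F = (-4/3, 7)
3. C_x = 12  [line -13·x + -40/3·y + 628/3 = 0 ∩ |CE|² = 544/9]
4. C_y = 4  [line -13·x + -40/3·y + 628/3 = 0 ∩ |CE|² = 544/9]
   → C = (12, 4)

C = (12, 4)
F = (-4/3, 7)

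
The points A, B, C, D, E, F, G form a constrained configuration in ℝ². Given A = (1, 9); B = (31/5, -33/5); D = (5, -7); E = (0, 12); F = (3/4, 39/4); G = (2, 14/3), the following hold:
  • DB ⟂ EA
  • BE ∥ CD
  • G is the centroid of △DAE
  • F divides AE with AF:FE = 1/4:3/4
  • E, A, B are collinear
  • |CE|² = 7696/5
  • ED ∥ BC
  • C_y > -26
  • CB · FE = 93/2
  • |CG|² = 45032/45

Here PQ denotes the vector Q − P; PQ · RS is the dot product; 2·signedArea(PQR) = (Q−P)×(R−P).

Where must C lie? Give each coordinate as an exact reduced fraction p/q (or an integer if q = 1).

C = (56/5, -128/5)

1. C_x = 56/5  [BE ∥ CD ∩ ED ∥ BC]
2. C_y = -128/5  [BE ∥ CD ∩ ED ∥ BC]
   → C = (56/5, -128/5)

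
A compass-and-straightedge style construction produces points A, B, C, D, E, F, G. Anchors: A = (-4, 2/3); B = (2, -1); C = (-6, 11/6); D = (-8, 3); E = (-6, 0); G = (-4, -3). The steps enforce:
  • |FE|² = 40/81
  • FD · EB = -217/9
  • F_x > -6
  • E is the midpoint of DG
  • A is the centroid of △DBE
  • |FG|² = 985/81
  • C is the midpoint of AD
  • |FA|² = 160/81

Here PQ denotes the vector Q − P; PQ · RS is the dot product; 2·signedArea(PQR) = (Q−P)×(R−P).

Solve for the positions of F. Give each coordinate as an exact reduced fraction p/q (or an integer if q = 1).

1. F_x = -16/3  [line -8·x + 1·y + -386/9 = 0 ∩ |FG|² = 985/81]
2. F_y = 2/9  [line -8·x + 1·y + -386/9 = 0 ∩ |FG|² = 985/81]
   → F = (-16/3, 2/9)

F = (-16/3, 2/9)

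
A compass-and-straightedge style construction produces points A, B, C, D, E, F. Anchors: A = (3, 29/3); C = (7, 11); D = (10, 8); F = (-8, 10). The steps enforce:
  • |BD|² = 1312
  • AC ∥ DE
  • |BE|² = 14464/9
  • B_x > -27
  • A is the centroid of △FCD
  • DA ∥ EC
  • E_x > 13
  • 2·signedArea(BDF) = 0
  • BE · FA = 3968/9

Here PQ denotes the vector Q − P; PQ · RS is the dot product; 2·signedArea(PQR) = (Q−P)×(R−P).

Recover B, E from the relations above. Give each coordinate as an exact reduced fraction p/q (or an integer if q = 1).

B = (-26, 12)
E = (14, 28/3)

1. E_x = 14  [DA ∥ EC ∩ AC ∥ DE]
2. E_y = 28/3  [DA ∥ EC ∩ AC ∥ DE]
   → E = (14, 28/3)
3. B_x = -26  [2·signedArea(BDF) = 0 ∩ BE · FA = 3968/9]
4. B_y = 12  [2·signedArea(BDF) = 0 ∩ BE · FA = 3968/9]
   → B = (-26, 12)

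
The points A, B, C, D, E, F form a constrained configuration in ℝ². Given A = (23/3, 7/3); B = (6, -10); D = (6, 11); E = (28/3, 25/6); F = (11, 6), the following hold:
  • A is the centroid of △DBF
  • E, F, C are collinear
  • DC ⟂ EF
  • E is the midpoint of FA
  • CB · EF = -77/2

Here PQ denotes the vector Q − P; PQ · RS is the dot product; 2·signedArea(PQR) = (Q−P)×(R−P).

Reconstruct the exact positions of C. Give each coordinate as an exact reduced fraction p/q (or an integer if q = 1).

1. C_x = 2481/221  [E, F, C are collinear ∩ DC ⟂ EF]
2. C_y = 1381/221  [E, F, C are collinear ∩ DC ⟂ EF]
   → C = (2481/221, 1381/221)

C = (2481/221, 1381/221)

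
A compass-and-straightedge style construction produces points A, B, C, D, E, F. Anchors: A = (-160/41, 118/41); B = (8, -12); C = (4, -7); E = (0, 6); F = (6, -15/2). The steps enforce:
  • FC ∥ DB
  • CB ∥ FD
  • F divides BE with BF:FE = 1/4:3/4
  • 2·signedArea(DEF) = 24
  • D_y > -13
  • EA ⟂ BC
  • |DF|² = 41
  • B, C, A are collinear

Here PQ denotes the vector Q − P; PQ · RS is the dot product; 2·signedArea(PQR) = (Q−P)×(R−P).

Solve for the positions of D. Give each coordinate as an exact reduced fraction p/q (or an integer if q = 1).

D = (10, -25/2)

1. D_x = 10  [FC ∥ DB ∩ CB ∥ FD]
2. D_y = -25/2  [FC ∥ DB ∩ CB ∥ FD]
   → D = (10, -25/2)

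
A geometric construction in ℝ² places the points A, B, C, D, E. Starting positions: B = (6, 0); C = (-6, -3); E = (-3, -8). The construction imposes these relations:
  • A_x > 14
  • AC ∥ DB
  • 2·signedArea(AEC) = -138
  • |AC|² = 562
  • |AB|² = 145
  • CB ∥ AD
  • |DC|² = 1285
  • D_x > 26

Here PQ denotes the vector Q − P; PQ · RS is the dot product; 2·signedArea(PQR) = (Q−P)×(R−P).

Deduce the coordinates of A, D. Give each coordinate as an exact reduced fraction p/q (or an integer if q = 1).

1. A_x = 15  [line -5·x + -3·y + 99 = 0 ∩ |AC|² = 562]
2. A_y = 8  [line -5·x + -3·y + 99 = 0 ∩ |AC|² = 562]
   → A = (15, 8)
3. D_x = 27  [AC ∥ DB ∩ CB ∥ AD]
4. D_y = 11  [AC ∥ DB ∩ CB ∥ AD]
   → D = (27, 11)

A = (15, 8)
D = (27, 11)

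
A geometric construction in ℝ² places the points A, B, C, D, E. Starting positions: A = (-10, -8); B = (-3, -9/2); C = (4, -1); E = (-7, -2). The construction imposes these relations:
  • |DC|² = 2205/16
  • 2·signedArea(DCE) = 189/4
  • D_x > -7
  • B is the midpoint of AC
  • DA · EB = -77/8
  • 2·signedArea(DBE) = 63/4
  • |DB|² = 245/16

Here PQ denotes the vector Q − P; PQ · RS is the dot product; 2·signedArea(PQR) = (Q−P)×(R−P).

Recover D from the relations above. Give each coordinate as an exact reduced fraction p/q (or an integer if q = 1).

1. D_x = -13/2  [2·signedArea(DCE) = 189/4 ∩ DA · EB = -77/8]
2. D_y = -25/4  [2·signedArea(DCE) = 189/4 ∩ DA · EB = -77/8]
   → D = (-13/2, -25/4)

D = (-13/2, -25/4)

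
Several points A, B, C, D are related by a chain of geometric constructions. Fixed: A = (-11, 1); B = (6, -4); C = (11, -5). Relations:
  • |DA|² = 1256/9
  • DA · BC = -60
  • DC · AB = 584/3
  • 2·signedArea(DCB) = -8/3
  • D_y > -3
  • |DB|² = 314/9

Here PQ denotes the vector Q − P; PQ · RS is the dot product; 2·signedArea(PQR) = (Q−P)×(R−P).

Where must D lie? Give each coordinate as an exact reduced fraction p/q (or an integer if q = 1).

1. D_x = 1/3  [2·signedArea(DCB) = -8/3 ∩ DC · AB = 584/3]
2. D_y = -7/3  [2·signedArea(DCB) = -8/3 ∩ DC · AB = 584/3]
   → D = (1/3, -7/3)

D = (1/3, -7/3)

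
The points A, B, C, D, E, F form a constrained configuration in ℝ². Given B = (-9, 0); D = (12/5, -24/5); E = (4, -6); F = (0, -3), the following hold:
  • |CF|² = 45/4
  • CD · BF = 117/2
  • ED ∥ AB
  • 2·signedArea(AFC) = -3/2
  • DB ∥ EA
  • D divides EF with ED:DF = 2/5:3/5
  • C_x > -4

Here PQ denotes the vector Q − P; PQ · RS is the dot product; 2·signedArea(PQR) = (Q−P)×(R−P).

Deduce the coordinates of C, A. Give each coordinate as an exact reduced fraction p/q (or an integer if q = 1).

A = (-37/5, -6/5)
C = (-33/10, -12/5)

1. A_x = -37/5  [ED ∥ AB ∩ DB ∥ EA]
2. A_y = -6/5  [ED ∥ AB ∩ DB ∥ EA]
   → A = (-37/5, -6/5)
3. C_x = -33/10  [CD · BF = 117/2 ∩ 2·signedArea(AFC) = -3/2]
4. C_y = -12/5  [CD · BF = 117/2 ∩ 2·signedArea(AFC) = -3/2]
   → C = (-33/10, -12/5)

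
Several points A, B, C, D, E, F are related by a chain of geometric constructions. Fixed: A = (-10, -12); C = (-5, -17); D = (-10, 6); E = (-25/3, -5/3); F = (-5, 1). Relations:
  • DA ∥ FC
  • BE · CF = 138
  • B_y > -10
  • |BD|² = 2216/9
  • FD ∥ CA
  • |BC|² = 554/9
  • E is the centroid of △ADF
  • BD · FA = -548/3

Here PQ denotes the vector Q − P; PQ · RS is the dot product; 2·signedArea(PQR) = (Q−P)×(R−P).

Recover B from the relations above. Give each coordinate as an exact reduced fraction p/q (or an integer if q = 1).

1. B_x = -20/3  [BE · CF = 138 ∩ BD · FA = -548/3]
2. B_y = -28/3  [BE · CF = 138 ∩ BD · FA = -548/3]
   → B = (-20/3, -28/3)

B = (-20/3, -28/3)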